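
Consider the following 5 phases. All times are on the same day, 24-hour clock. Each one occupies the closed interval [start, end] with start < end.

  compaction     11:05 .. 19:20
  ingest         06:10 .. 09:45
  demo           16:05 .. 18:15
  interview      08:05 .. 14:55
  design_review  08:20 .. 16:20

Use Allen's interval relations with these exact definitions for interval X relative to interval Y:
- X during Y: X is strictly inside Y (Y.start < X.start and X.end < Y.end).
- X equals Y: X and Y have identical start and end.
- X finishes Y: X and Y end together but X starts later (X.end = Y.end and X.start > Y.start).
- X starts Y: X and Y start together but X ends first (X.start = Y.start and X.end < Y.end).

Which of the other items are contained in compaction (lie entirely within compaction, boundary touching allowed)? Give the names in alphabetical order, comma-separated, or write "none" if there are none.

demo

Target compaction = [11:05, 19:20].
demo [16:05, 18:15] → during → yes.
design_review [08:20, 16:20] → overlaps → no.
ingest [06:10, 09:45] → before → no.
interview [08:05, 14:55] → overlaps → no.
Result: demo.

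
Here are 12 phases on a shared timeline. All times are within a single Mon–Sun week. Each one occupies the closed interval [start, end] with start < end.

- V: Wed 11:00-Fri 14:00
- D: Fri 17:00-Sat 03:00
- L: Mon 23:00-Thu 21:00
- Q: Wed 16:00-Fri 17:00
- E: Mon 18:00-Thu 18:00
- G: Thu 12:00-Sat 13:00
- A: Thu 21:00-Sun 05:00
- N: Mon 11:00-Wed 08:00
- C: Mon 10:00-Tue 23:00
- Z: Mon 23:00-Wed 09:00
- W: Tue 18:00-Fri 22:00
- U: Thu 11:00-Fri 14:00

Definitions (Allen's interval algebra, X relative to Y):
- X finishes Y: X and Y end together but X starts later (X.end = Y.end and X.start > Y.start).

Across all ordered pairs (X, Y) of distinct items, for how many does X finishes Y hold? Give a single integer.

Checking all 132 ordered pairs for relation 'finishes'; matching pairs in alphabetical order:
(U, V): U finishes V ✓
Count: 1.

1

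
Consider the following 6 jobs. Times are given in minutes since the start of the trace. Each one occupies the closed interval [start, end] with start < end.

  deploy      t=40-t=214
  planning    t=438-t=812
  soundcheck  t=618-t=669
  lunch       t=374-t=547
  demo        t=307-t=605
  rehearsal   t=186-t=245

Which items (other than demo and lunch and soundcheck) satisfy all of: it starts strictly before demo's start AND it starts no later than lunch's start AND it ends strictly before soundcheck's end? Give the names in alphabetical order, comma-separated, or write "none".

deploy, rehearsal

Conditions: its start is strictly before demo's start (X.start < t=307) AND its start is no later than lunch's start (X.start <= t=374) AND its end is strictly before soundcheck's end (X.end < t=669).
deploy: start t=40 < t=307? ✓; start t=40 <= t=374? ✓; end t=214 < t=669? ✓ → yes.
planning: start t=438 < t=307? ✗; start t=438 <= t=374? ✗; end t=812 < t=669? ✗ → no.
rehearsal: start t=186 < t=307? ✓; start t=186 <= t=374? ✓; end t=245 < t=669? ✓ → yes.
Result: deploy, rehearsal.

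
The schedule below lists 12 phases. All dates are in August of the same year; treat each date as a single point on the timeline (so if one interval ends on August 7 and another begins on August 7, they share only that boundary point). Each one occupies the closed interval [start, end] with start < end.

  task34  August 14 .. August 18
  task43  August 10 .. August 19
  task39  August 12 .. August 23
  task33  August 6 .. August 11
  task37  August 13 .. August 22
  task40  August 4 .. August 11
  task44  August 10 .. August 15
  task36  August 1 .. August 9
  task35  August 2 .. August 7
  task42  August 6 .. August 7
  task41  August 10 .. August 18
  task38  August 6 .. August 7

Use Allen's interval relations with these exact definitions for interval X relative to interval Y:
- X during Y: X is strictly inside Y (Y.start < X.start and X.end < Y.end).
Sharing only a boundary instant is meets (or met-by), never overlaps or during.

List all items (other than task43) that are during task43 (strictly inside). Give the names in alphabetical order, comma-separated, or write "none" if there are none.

task34

Target task43 = [August 10, August 19].
task33 [August 6, August 11] → overlaps → no.
task34 [August 14, August 18] → during → yes.
task35 [August 2, August 7] → before → no.
task36 [August 1, August 9] → before → no.
task37 [August 13, August 22] → overlapped-by → no.
task38 [August 6, August 7] → before → no.
task39 [August 12, August 23] → overlapped-by → no.
task40 [August 4, August 11] → overlaps → no.
task41 [August 10, August 18] → starts → no.
task42 [August 6, August 7] → before → no.
task44 [August 10, August 15] → starts → no.
Result: task34.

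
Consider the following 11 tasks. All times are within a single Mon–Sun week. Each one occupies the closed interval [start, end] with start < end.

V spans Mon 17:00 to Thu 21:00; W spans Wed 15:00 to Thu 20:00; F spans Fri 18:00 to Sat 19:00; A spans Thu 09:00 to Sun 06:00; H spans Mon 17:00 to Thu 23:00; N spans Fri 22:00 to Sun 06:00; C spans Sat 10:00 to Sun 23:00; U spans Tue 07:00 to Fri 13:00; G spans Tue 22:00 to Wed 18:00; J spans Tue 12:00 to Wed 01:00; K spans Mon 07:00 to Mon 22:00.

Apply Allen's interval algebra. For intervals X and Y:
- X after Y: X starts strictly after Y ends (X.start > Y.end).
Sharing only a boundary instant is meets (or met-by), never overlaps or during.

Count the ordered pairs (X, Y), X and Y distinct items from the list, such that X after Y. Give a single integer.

29

Checking all 110 ordered pairs for relation 'after'; matching pairs in alphabetical order:
(A, G): A after G ✓
(A, J): A after J ✓
(A, K): A after K ✓
(C, G): C after G ✓
(C, H): C after H ✓
(C, J): C after J ✓
(C, K): C after K ✓
(C, U): C after U ✓
(C, V): C after V ✓
(C, W): C after W ✓
(F, G): F after G ✓
(F, H): F after H ✓
(F, J): F after J ✓
(F, K): F after K ✓
(F, U): F after U ✓
(F, V): F after V ✓
(F, W): F after W ✓
(G, K): G after K ✓
(J, K): J after K ✓
(N, G): N after G ✓
(N, H): N after H ✓
(N, J): N after J ✓
(N, K): N after K ✓
(N, U): N after U ✓
... plus 5 further pairs not listed.
Count: 29.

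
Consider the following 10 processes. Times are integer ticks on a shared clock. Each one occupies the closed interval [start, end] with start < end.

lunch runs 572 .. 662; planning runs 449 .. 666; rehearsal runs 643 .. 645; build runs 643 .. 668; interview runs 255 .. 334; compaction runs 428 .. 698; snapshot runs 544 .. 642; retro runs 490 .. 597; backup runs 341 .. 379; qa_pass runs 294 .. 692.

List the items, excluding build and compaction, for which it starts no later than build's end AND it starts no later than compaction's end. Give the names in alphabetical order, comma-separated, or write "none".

backup, interview, lunch, planning, qa_pass, rehearsal, retro, snapshot

Conditions: its start is no later than build's end (X.start <= 668) AND its start is no later than compaction's end (X.start <= 698).
backup: start 341 <= 668? ✓; start 341 <= 698? ✓ → yes.
interview: start 255 <= 668? ✓; start 255 <= 698? ✓ → yes.
lunch: start 572 <= 668? ✓; start 572 <= 698? ✓ → yes.
planning: start 449 <= 668? ✓; start 449 <= 698? ✓ → yes.
qa_pass: start 294 <= 668? ✓; start 294 <= 698? ✓ → yes.
rehearsal: start 643 <= 668? ✓; start 643 <= 698? ✓ → yes.
retro: start 490 <= 668? ✓; start 490 <= 698? ✓ → yes.
snapshot: start 544 <= 668? ✓; start 544 <= 698? ✓ → yes.
Result: backup, interview, lunch, planning, qa_pass, rehearsal, retro, snapshot.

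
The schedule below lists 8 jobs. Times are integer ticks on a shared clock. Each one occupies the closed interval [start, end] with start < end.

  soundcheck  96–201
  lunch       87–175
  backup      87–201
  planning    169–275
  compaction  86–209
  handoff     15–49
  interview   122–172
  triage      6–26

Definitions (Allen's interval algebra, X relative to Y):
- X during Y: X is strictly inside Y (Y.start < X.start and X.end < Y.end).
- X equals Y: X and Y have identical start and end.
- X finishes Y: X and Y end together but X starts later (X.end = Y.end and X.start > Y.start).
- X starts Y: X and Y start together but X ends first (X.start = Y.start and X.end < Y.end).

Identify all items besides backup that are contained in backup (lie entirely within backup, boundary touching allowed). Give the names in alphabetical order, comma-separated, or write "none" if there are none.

interview, lunch, soundcheck

Target backup = [87, 201].
compaction [86, 209] → contains → no.
handoff [15, 49] → before → no.
interview [122, 172] → during → yes.
lunch [87, 175] → starts → yes.
planning [169, 275] → overlapped-by → no.
soundcheck [96, 201] → finishes → yes.
triage [6, 26] → before → no.
Result: interview, lunch, soundcheck.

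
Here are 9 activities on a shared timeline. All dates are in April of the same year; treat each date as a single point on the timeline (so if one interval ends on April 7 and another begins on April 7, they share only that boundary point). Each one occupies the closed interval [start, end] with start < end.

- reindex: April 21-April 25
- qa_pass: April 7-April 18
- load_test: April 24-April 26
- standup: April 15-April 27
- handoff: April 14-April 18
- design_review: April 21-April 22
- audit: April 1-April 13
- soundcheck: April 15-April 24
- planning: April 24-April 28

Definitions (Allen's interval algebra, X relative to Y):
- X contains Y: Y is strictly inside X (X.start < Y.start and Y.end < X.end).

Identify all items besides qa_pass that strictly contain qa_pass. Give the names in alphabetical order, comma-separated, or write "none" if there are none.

none

Target qa_pass = [April 7, April 18].
audit [April 1, April 13] → overlaps → no.
design_review [April 21, April 22] → after → no.
handoff [April 14, April 18] → finishes → no.
load_test [April 24, April 26] → after → no.
planning [April 24, April 28] → after → no.
reindex [April 21, April 25] → after → no.
soundcheck [April 15, April 24] → overlapped-by → no.
standup [April 15, April 27] → overlapped-by → no.
Result: none.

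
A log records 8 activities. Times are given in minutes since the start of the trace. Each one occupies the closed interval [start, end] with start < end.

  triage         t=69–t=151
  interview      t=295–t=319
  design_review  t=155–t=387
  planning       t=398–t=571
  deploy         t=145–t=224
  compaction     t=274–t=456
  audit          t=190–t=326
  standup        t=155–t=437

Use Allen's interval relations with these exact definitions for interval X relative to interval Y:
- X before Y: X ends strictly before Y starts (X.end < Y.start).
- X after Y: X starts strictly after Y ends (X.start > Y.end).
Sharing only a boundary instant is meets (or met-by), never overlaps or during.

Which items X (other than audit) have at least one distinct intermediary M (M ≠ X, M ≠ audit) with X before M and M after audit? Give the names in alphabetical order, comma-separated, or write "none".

Target audit = [t=190, t=326].
Intermediaries M with M after audit: planning.
Via planning — items with X before planning: deploy, design_review, interview, triage.
Union: deploy, design_review, interview, triage.

deploy, design_review, interview, triage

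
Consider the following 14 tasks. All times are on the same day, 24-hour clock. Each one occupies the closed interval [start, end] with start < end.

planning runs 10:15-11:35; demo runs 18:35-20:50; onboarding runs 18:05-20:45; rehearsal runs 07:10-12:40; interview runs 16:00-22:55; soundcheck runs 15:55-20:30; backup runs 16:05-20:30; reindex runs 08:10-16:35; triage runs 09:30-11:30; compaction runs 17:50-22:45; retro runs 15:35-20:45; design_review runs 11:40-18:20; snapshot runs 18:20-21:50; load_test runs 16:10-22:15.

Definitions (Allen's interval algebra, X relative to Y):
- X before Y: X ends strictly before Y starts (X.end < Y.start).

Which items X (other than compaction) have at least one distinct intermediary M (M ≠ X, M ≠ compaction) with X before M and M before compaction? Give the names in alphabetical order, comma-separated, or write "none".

Target compaction = [17:50, 22:45].
Intermediaries M with M before compaction: planning, rehearsal, reindex, triage.
Via planning — items with X before planning: none.
Via rehearsal — items with X before rehearsal: none.
Via reindex — items with X before reindex: none.
Via triage — items with X before triage: none.
Union: none.

none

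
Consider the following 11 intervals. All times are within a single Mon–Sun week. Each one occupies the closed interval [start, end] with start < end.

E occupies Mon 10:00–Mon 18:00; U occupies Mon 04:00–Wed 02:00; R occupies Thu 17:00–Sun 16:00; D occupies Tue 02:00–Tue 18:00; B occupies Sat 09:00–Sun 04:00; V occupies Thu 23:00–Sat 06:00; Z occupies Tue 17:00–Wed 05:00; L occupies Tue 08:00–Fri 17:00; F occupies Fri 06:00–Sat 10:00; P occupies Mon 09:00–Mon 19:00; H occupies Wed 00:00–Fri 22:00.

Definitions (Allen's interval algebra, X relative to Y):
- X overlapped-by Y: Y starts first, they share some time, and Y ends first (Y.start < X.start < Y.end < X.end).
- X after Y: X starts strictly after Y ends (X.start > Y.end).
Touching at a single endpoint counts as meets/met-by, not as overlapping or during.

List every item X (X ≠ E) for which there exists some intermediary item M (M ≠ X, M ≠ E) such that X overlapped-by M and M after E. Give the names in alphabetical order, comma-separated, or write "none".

Target E = [Mon 10:00, Mon 18:00].
Intermediaries M with M after E: B, D, F, H, L, R, V, Z.
Via B — items with X overlapped-by B: none.
Via D — items with X overlapped-by D: L, Z.
Via F — items with X overlapped-by F: B.
Via H — items with X overlapped-by H: F, R, V.
Via L — items with X overlapped-by L: F, H, R, V.
Via R — items with X overlapped-by R: none.
Via V — items with X overlapped-by V: F.
Via Z — items with X overlapped-by Z: H.
Union: B, F, H, L, R, V, Z.

B, F, H, L, R, V, Z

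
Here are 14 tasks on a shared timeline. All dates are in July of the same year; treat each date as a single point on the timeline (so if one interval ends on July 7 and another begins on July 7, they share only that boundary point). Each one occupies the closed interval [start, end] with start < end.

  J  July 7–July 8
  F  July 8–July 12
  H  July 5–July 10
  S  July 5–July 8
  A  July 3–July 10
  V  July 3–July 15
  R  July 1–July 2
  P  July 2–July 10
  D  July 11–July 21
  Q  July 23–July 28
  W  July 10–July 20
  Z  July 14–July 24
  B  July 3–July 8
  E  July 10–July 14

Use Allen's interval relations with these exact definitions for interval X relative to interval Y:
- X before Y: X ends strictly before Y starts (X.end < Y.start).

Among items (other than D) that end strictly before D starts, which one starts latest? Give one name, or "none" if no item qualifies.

Target D = [July 11, July 21].
A [July 3, July 10] → before → candidate.
B [July 3, July 8] → before → candidate.
E [July 10, July 14] → overlaps → excluded.
F [July 8, July 12] → overlaps → excluded.
H [July 5, July 10] → before → candidate.
J [July 7, July 8] → before → candidate.
P [July 2, July 10] → before → candidate.
Q [July 23, July 28] → after → excluded.
R [July 1, July 2] → before → candidate.
S [July 5, July 8] → before → candidate.
V [July 3, July 15] → overlaps → excluded.
W [July 10, July 20] → overlaps → excluded.
Z [July 14, July 24] → overlapped-by → excluded.
Among candidates, latest start is July 7 → J.

J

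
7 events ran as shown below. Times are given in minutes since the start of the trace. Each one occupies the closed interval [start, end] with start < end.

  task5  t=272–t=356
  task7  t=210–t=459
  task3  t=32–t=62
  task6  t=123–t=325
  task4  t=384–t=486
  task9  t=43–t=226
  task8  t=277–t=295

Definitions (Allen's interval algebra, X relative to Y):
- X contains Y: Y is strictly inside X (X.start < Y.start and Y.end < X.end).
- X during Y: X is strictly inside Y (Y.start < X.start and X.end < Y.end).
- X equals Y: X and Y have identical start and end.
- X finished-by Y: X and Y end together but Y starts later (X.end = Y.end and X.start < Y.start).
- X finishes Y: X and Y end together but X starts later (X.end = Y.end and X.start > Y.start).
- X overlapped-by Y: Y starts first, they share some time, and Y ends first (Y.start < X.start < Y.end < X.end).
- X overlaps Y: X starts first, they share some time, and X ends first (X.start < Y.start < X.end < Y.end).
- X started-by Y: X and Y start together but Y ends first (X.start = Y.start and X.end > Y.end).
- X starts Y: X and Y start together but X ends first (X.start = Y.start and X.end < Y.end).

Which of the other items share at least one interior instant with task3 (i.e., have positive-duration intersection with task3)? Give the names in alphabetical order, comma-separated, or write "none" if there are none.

task9

Target task3 = [t=32, t=62].
task4 [t=384, t=486] → after → no.
task5 [t=272, t=356] → after → no.
task6 [t=123, t=325] → after → no.
task7 [t=210, t=459] → after → no.
task8 [t=277, t=295] → after → no.
task9 [t=43, t=226] → overlapped-by → yes.
Result: task9.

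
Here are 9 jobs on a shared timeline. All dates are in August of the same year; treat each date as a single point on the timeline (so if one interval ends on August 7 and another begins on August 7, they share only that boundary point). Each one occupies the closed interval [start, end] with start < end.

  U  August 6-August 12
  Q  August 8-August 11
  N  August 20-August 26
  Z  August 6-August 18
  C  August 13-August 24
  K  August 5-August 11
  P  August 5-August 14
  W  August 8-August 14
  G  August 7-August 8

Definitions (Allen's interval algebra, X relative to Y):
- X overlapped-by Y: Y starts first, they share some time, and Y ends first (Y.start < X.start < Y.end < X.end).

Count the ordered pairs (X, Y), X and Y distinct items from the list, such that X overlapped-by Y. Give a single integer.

9

Checking all 72 ordered pairs for relation 'overlapped-by'; matching pairs in alphabetical order:
(C, P): C overlapped-by P ✓
(C, W): C overlapped-by W ✓
(C, Z): C overlapped-by Z ✓
(N, C): N overlapped-by C ✓
(U, K): U overlapped-by K ✓
(W, K): W overlapped-by K ✓
(W, U): W overlapped-by U ✓
(Z, K): Z overlapped-by K ✓
(Z, P): Z overlapped-by P ✓
Count: 9.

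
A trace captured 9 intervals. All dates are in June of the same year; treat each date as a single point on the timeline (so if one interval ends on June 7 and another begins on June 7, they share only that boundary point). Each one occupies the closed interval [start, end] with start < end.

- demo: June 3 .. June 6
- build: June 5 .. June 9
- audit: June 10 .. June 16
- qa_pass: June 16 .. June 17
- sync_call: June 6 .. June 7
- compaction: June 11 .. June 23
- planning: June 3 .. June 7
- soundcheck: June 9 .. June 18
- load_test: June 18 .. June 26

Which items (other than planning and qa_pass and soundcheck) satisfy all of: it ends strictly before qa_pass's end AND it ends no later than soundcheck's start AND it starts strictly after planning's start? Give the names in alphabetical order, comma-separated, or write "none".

build, sync_call

Conditions: its end is strictly before qa_pass's end (X.end < June 17) AND its end is no later than soundcheck's start (X.end <= June 9) AND its start is strictly after planning's start (X.start > June 3).
audit: end June 16 < June 17? ✓; end June 16 <= June 9? ✗; start June 10 > June 3? ✓ → no.
build: end June 9 < June 17? ✓; end June 9 <= June 9? ✓; start June 5 > June 3? ✓ → yes.
compaction: end June 23 < June 17? ✗; end June 23 <= June 9? ✗; start June 11 > June 3? ✓ → no.
demo: end June 6 < June 17? ✓; end June 6 <= June 9? ✓; start June 3 > June 3? ✗ → no.
load_test: end June 26 < June 17? ✗; end June 26 <= June 9? ✗; start June 18 > June 3? ✓ → no.
sync_call: end June 7 < June 17? ✓; end June 7 <= June 9? ✓; start June 6 > June 3? ✓ → yes.
Result: build, sync_call.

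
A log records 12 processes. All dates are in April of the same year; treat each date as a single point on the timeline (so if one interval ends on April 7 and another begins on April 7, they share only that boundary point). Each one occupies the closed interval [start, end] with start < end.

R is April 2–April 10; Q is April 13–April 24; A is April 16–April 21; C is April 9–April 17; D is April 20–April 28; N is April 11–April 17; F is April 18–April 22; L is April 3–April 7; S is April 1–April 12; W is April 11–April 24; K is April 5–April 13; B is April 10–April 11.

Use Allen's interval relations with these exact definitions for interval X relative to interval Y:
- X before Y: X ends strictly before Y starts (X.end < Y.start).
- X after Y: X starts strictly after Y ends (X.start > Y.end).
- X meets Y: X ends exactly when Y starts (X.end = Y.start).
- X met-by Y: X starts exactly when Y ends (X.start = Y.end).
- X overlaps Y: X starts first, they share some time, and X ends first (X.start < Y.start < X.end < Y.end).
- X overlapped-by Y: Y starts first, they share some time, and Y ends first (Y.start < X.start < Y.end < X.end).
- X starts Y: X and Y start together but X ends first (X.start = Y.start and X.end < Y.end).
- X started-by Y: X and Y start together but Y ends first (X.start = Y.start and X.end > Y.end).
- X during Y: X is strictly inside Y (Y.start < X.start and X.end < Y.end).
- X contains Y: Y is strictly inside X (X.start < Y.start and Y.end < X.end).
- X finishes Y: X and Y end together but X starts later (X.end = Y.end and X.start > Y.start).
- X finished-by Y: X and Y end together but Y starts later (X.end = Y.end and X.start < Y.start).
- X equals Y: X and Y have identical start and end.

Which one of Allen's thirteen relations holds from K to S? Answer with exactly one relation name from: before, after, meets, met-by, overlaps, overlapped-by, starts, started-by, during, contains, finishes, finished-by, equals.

K = [April 5, April 13]; S = [April 1, April 12].
Compare endpoints: K.start > S.start, K.start < S.end, K.end > S.start, K.end > S.end.
That pattern is 'overlapped-by'.

overlapped-by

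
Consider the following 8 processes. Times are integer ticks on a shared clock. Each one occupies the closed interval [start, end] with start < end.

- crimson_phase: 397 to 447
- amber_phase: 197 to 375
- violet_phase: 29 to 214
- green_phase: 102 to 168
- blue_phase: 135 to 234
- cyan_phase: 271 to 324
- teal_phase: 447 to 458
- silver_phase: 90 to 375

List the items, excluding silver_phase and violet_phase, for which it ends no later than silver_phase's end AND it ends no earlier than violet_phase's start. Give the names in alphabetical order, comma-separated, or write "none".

amber_phase, blue_phase, cyan_phase, green_phase

Conditions: its end is no later than silver_phase's end (X.end <= 375) AND its end is no earlier than violet_phase's start (X.end >= 29).
amber_phase: end 375 <= 375? ✓; end 375 >= 29? ✓ → yes.
blue_phase: end 234 <= 375? ✓; end 234 >= 29? ✓ → yes.
crimson_phase: end 447 <= 375? ✗; end 447 >= 29? ✓ → no.
cyan_phase: end 324 <= 375? ✓; end 324 >= 29? ✓ → yes.
green_phase: end 168 <= 375? ✓; end 168 >= 29? ✓ → yes.
teal_phase: end 458 <= 375? ✗; end 458 >= 29? ✓ → no.
Result: amber_phase, blue_phase, cyan_phase, green_phase.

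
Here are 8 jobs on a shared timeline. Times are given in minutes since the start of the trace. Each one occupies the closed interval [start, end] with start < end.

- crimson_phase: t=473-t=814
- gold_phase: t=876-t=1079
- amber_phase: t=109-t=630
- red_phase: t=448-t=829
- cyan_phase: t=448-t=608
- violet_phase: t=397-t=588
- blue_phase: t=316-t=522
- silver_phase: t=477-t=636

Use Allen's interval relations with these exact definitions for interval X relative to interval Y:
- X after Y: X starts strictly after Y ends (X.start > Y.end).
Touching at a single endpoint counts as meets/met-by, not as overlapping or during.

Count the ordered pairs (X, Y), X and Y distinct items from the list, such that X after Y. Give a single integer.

Checking all 56 ordered pairs for relation 'after'; matching pairs in alphabetical order:
(gold_phase, amber_phase): gold_phase after amber_phase ✓
(gold_phase, blue_phase): gold_phase after blue_phase ✓
(gold_phase, crimson_phase): gold_phase after crimson_phase ✓
(gold_phase, cyan_phase): gold_phase after cyan_phase ✓
(gold_phase, red_phase): gold_phase after red_phase ✓
(gold_phase, silver_phase): gold_phase after silver_phase ✓
(gold_phase, violet_phase): gold_phase after violet_phase ✓
Count: 7.

7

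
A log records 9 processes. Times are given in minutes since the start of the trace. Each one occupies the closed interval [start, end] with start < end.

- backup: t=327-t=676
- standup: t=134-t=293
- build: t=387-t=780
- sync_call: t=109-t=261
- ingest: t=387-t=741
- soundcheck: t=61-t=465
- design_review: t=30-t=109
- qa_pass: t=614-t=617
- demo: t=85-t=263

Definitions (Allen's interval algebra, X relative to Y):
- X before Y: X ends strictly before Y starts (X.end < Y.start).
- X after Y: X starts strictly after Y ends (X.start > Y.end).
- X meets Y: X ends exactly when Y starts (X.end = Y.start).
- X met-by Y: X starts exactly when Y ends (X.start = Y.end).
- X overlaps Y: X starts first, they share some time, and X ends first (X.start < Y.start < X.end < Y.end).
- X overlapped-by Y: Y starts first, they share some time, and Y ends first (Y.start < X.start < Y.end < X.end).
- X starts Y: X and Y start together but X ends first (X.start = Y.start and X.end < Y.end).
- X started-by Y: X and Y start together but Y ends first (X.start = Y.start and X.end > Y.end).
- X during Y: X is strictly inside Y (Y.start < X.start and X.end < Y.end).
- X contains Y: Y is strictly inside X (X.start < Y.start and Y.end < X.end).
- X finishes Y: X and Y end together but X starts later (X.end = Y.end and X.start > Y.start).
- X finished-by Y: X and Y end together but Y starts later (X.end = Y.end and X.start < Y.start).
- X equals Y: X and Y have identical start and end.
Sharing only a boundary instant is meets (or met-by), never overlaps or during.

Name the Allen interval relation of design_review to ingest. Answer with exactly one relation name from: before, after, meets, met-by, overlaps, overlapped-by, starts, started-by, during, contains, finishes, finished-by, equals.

design_review = [t=30, t=109]; ingest = [t=387, t=741].
Compare endpoints: design_review.start < ingest.start, design_review.start < ingest.end, design_review.end < ingest.start, design_review.end < ingest.end.
That pattern is 'before'.

before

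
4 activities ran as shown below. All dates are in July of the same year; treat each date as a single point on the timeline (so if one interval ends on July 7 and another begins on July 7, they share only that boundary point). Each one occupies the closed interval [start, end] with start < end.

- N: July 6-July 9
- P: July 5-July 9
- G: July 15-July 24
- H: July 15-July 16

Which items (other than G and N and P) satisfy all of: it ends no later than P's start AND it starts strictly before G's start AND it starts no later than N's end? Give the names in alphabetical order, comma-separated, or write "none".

none

Conditions: its end is no later than P's start (X.end <= July 5) AND its start is strictly before G's start (X.start < July 15) AND its start is no later than N's end (X.start <= July 9).
H: end July 16 <= July 5? ✗; start July 15 < July 15? ✗; start July 15 <= July 9? ✗ → no.
Result: none.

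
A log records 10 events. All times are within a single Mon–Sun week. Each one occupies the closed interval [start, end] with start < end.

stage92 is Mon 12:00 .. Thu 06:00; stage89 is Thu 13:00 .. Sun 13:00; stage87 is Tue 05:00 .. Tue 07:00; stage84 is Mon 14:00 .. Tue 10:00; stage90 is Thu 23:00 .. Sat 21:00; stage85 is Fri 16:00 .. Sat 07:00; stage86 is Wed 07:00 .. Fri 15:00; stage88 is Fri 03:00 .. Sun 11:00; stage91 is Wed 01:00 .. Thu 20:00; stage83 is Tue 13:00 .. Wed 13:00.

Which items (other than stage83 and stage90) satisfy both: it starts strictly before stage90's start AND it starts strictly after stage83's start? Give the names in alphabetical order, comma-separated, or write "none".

stage86, stage89, stage91

Conditions: its start is strictly before stage90's start (X.start < Thu 23:00) AND its start is strictly after stage83's start (X.start > Tue 13:00).
stage84: start Mon 14:00 < Thu 23:00? ✓; start Mon 14:00 > Tue 13:00? ✗ → no.
stage85: start Fri 16:00 < Thu 23:00? ✗; start Fri 16:00 > Tue 13:00? ✓ → no.
stage86: start Wed 07:00 < Thu 23:00? ✓; start Wed 07:00 > Tue 13:00? ✓ → yes.
stage87: start Tue 05:00 < Thu 23:00? ✓; start Tue 05:00 > Tue 13:00? ✗ → no.
stage88: start Fri 03:00 < Thu 23:00? ✗; start Fri 03:00 > Tue 13:00? ✓ → no.
stage89: start Thu 13:00 < Thu 23:00? ✓; start Thu 13:00 > Tue 13:00? ✓ → yes.
stage91: start Wed 01:00 < Thu 23:00? ✓; start Wed 01:00 > Tue 13:00? ✓ → yes.
stage92: start Mon 12:00 < Thu 23:00? ✓; start Mon 12:00 > Tue 13:00? ✗ → no.
Result: stage86, stage89, stage91.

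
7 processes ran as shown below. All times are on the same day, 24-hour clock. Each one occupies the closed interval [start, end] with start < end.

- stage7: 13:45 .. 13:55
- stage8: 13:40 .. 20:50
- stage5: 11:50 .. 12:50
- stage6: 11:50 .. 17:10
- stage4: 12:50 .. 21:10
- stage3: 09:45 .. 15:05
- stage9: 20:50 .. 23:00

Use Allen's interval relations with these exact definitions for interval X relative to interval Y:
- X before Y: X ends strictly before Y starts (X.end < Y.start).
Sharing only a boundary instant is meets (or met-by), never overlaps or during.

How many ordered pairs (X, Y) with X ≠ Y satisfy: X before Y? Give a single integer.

Checking all 42 ordered pairs for relation 'before'; matching pairs in alphabetical order:
(stage3, stage9): stage3 before stage9 ✓
(stage5, stage7): stage5 before stage7 ✓
(stage5, stage8): stage5 before stage8 ✓
(stage5, stage9): stage5 before stage9 ✓
(stage6, stage9): stage6 before stage9 ✓
(stage7, stage9): stage7 before stage9 ✓
Count: 6.

6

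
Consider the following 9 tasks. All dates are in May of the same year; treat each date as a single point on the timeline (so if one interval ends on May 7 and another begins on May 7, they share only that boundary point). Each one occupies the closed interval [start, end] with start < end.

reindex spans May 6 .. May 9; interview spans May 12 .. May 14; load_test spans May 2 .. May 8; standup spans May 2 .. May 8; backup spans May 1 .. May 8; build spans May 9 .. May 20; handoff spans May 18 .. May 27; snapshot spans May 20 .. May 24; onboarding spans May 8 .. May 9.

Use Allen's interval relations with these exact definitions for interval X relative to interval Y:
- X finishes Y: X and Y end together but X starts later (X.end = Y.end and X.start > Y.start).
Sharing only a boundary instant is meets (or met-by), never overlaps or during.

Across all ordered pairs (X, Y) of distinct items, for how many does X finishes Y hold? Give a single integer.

3

Checking all 72 ordered pairs for relation 'finishes'; matching pairs in alphabetical order:
(load_test, backup): load_test finishes backup ✓
(onboarding, reindex): onboarding finishes reindex ✓
(standup, backup): standup finishes backup ✓
Count: 3.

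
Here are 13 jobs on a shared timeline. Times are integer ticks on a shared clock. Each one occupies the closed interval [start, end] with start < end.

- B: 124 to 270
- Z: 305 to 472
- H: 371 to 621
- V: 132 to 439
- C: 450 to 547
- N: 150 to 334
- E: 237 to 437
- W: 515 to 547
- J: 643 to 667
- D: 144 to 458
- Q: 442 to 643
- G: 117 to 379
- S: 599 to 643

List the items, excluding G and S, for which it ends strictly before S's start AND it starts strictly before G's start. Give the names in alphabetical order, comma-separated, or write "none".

none

Conditions: its end is strictly before S's start (X.end < 599) AND its start is strictly before G's start (X.start < 117).
B: end 270 < 599? ✓; start 124 < 117? ✗ → no.
C: end 547 < 599? ✓; start 450 < 117? ✗ → no.
D: end 458 < 599? ✓; start 144 < 117? ✗ → no.
E: end 437 < 599? ✓; start 237 < 117? ✗ → no.
H: end 621 < 599? ✗; start 371 < 117? ✗ → no.
J: end 667 < 599? ✗; start 643 < 117? ✗ → no.
N: end 334 < 599? ✓; start 150 < 117? ✗ → no.
Q: end 643 < 599? ✗; start 442 < 117? ✗ → no.
V: end 439 < 599? ✓; start 132 < 117? ✗ → no.
W: end 547 < 599? ✓; start 515 < 117? ✗ → no.
Z: end 472 < 599? ✓; start 305 < 117? ✗ → no.
Result: none.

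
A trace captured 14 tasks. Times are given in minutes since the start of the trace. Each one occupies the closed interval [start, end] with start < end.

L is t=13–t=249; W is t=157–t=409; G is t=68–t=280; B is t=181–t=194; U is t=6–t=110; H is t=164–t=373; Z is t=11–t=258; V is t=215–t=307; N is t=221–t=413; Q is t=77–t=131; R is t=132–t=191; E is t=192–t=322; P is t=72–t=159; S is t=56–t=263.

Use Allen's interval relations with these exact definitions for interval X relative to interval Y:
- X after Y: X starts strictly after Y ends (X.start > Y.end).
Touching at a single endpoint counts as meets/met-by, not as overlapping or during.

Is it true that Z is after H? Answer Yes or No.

No

Z = [t=11, t=258], H = [t=164, t=373].
Actual relation of Z to H: overlaps.
Asked whether 'after' holds → No.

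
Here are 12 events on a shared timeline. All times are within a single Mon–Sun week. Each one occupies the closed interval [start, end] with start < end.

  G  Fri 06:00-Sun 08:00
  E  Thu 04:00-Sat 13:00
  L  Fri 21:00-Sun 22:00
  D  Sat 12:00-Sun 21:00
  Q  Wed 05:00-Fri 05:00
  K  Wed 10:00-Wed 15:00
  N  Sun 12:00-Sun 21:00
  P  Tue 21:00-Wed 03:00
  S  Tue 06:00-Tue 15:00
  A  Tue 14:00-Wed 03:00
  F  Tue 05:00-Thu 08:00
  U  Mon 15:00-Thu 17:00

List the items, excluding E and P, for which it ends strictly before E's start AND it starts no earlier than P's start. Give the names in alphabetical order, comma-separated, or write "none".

K

Conditions: its end is strictly before E's start (X.end < Thu 04:00) AND its start is no earlier than P's start (X.start >= Tue 21:00).
A: end Wed 03:00 < Thu 04:00? ✓; start Tue 14:00 >= Tue 21:00? ✗ → no.
D: end Sun 21:00 < Thu 04:00? ✗; start Sat 12:00 >= Tue 21:00? ✓ → no.
F: end Thu 08:00 < Thu 04:00? ✗; start Tue 05:00 >= Tue 21:00? ✗ → no.
G: end Sun 08:00 < Thu 04:00? ✗; start Fri 06:00 >= Tue 21:00? ✓ → no.
K: end Wed 15:00 < Thu 04:00? ✓; start Wed 10:00 >= Tue 21:00? ✓ → yes.
L: end Sun 22:00 < Thu 04:00? ✗; start Fri 21:00 >= Tue 21:00? ✓ → no.
N: end Sun 21:00 < Thu 04:00? ✗; start Sun 12:00 >= Tue 21:00? ✓ → no.
Q: end Fri 05:00 < Thu 04:00? ✗; start Wed 05:00 >= Tue 21:00? ✓ → no.
S: end Tue 15:00 < Thu 04:00? ✓; start Tue 06:00 >= Tue 21:00? ✗ → no.
U: end Thu 17:00 < Thu 04:00? ✗; start Mon 15:00 >= Tue 21:00? ✗ → no.
Result: K.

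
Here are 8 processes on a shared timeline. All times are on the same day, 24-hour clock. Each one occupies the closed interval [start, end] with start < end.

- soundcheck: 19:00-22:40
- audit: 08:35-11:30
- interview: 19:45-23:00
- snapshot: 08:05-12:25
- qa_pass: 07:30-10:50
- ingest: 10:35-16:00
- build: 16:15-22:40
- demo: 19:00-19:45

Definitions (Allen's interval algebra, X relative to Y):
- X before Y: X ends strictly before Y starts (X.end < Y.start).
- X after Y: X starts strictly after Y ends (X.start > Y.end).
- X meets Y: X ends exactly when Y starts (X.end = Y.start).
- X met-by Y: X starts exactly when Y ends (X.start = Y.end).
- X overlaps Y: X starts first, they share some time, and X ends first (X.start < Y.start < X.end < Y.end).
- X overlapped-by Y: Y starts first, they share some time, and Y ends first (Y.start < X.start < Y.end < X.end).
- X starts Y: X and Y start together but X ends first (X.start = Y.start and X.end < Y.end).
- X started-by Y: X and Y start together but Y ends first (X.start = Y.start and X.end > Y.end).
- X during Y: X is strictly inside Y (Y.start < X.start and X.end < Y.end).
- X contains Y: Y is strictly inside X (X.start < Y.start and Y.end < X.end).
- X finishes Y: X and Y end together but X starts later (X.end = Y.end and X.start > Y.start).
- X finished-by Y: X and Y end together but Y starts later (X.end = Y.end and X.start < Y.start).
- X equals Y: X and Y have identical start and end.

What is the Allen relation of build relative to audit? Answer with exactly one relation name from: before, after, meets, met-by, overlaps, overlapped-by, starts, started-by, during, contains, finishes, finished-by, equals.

after

build = [16:15, 22:40]; audit = [08:35, 11:30].
Compare endpoints: build.start > audit.start, build.start > audit.end, build.end > audit.start, build.end > audit.end.
That pattern is 'after'.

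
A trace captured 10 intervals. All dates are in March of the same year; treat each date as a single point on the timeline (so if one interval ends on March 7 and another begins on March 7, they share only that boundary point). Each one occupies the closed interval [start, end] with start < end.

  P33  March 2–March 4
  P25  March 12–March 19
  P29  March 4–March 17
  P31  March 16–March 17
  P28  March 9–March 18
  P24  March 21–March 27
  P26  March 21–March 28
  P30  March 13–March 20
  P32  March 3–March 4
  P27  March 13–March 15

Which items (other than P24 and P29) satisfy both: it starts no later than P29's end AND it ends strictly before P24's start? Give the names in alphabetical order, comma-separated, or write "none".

P25, P27, P28, P30, P31, P32, P33

Conditions: its start is no later than P29's end (X.start <= March 17) AND its end is strictly before P24's start (X.end < March 21).
P25: start March 12 <= March 17? ✓; end March 19 < March 21? ✓ → yes.
P26: start March 21 <= March 17? ✗; end March 28 < March 21? ✗ → no.
P27: start March 13 <= March 17? ✓; end March 15 < March 21? ✓ → yes.
P28: start March 9 <= March 17? ✓; end March 18 < March 21? ✓ → yes.
P30: start March 13 <= March 17? ✓; end March 20 < March 21? ✓ → yes.
P31: start March 16 <= March 17? ✓; end March 17 < March 21? ✓ → yes.
P32: start March 3 <= March 17? ✓; end March 4 < March 21? ✓ → yes.
P33: start March 2 <= March 17? ✓; end March 4 < March 21? ✓ → yes.
Result: P25, P27, P28, P30, P31, P32, P33.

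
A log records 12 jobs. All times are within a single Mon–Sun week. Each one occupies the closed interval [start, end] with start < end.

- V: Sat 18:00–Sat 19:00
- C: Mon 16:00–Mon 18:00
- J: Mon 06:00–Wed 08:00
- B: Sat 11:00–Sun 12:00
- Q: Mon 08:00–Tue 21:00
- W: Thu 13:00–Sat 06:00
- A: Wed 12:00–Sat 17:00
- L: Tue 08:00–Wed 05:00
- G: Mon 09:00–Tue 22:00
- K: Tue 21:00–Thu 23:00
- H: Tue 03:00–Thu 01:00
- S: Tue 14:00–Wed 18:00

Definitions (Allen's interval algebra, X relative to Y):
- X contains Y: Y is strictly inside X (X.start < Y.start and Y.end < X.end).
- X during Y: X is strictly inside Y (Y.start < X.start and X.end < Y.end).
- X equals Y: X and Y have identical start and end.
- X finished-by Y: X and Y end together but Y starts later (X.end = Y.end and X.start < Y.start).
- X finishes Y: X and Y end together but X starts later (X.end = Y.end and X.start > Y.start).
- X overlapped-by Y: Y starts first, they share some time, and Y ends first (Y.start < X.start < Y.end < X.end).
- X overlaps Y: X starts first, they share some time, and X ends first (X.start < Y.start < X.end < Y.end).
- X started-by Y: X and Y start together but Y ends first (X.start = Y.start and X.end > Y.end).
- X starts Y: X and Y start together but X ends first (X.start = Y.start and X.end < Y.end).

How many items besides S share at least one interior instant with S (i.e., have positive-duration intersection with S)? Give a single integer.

Target S = [Tue 14:00, Wed 18:00].
A [Wed 12:00, Sat 17:00] → overlapped-by → counts.
B [Sat 11:00, Sun 12:00] → after → no.
C [Mon 16:00, Mon 18:00] → before → no.
G [Mon 09:00, Tue 22:00] → overlaps → counts.
H [Tue 03:00, Thu 01:00] → contains → counts.
J [Mon 06:00, Wed 08:00] → overlaps → counts.
K [Tue 21:00, Thu 23:00] → overlapped-by → counts.
L [Tue 08:00, Wed 05:00] → overlaps → counts.
Q [Mon 08:00, Tue 21:00] → overlaps → counts.
V [Sat 18:00, Sat 19:00] → after → no.
W [Thu 13:00, Sat 06:00] → after → no.
Total: 7.

7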